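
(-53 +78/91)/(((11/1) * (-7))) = 365/539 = 0.68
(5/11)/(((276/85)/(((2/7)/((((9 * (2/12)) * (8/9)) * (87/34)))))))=7225/616308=0.01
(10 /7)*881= 8810 /7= 1258.57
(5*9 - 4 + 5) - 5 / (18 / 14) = 42.11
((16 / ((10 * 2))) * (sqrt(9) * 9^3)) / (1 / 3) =26244 / 5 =5248.80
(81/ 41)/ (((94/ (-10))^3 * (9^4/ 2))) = -250/ 344796183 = -0.00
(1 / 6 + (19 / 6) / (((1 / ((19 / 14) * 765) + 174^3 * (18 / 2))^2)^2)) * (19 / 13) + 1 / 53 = 244709539517919458989989059347593028504373545663085 / 932377176375188058492732508146930196281551188313184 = 0.26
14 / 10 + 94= 95.40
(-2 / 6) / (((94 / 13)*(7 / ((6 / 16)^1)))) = -13 / 5264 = -0.00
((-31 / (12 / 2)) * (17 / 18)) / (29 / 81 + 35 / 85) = -26877 / 4240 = -6.34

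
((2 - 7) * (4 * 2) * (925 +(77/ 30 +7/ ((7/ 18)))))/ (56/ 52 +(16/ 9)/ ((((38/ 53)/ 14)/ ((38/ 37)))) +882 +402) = -28.64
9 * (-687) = -6183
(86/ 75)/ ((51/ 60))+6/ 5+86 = 4516/ 51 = 88.55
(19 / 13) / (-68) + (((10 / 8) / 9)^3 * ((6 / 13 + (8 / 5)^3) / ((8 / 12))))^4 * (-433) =-611860136691726140513 / 28403203208205714849792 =-0.02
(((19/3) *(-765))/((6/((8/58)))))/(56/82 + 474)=-66215/282199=-0.23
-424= -424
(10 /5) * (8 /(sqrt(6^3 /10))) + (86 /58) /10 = 43 /290 + 8 * sqrt(15) /9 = 3.59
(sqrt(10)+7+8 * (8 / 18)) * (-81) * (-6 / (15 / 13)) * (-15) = -86669.27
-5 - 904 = -909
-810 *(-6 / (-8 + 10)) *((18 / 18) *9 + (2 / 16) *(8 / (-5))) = 21384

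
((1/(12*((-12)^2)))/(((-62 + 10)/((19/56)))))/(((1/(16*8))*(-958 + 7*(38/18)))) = 19/37079952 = 0.00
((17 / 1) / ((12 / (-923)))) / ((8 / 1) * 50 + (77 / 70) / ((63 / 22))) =-1647555 / 504484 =-3.27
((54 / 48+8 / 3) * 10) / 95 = 91 / 228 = 0.40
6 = 6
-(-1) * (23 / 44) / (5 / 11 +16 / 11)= 23 / 84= 0.27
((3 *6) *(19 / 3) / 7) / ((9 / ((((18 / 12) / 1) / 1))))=2.71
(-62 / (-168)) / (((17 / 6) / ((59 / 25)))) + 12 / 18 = 17387 / 17850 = 0.97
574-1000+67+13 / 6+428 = 427 / 6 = 71.17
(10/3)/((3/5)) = 50/9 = 5.56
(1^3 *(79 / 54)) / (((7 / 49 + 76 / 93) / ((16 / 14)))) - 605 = -3393329 / 5625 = -603.26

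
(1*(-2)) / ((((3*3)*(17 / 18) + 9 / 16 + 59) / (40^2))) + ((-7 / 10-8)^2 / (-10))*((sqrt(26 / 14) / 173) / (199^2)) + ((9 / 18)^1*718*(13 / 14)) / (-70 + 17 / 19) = -79824869 / 1539846-7569*sqrt(91) / 47956811000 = -51.84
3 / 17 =0.18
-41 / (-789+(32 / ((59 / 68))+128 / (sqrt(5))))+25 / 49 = 18268288 *sqrt(5) / 9788670421+271015826150 / 479644850629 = 0.57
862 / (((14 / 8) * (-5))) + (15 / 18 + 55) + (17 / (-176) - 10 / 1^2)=-975329 / 18480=-52.78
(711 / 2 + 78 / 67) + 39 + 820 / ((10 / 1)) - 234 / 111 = 2357807 / 4958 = 475.56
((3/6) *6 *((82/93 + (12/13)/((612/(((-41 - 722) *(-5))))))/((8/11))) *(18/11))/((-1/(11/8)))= -13502313/219232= -61.59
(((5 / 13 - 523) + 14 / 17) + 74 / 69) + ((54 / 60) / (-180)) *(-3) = -1588044253 / 3049800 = -520.70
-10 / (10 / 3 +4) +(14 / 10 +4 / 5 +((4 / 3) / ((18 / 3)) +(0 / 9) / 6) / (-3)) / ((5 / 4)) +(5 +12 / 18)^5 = 390483202 / 66825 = 5843.37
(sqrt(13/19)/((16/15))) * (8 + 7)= 225 * sqrt(247)/304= 11.63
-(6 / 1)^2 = -36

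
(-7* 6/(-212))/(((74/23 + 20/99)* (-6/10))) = -79695/825316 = -0.10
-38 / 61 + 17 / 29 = -65 / 1769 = -0.04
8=8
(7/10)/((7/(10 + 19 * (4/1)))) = 43/5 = 8.60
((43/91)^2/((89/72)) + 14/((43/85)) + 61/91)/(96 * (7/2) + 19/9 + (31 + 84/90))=40680400095/527724976324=0.08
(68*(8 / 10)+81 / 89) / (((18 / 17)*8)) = 6.53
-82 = -82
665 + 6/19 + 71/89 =1126398/1691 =666.11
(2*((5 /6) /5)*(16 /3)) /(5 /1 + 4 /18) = 16 /47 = 0.34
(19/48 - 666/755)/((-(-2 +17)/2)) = 17623/271800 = 0.06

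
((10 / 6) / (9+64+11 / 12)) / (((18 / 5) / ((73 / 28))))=1825 / 111762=0.02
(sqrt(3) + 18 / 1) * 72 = 72 * sqrt(3) + 1296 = 1420.71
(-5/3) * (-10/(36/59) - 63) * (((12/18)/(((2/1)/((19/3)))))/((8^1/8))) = 279.33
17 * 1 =17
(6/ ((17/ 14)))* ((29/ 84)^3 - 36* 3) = -3763979/ 7056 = -533.44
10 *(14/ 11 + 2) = 360/ 11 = 32.73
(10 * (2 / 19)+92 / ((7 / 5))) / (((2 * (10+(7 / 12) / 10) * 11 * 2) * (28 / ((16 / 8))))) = 133200 / 12360887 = 0.01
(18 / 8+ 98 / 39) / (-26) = -743 / 4056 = -0.18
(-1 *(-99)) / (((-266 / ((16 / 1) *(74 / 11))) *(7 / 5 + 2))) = -26640 / 2261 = -11.78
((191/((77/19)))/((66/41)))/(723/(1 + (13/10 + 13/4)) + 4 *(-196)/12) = 5505193/12210352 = 0.45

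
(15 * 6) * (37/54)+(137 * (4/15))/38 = 17849/285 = 62.63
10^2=100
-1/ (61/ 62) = -62/ 61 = -1.02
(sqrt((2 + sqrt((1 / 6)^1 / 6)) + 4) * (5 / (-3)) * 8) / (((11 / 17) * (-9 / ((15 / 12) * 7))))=2975 * sqrt(222) / 891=49.75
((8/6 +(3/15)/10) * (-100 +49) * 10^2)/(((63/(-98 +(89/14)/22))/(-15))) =-74184175/462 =-160571.81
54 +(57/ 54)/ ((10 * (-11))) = 106901/ 1980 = 53.99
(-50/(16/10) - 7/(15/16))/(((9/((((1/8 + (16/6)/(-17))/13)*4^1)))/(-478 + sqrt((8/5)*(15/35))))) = -555197/27540 + 2323*sqrt(210)/963900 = -20.12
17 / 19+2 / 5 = 123 / 95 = 1.29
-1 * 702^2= -492804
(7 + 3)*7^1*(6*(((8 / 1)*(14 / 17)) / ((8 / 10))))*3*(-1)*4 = -705600 / 17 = -41505.88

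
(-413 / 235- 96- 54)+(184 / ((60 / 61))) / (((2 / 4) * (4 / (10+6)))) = 948067 / 705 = 1344.78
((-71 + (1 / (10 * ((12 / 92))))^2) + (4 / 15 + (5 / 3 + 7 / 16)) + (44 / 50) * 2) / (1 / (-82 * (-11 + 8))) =-9783133 / 600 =-16305.22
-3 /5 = -0.60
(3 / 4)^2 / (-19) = -9 / 304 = -0.03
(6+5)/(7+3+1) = 1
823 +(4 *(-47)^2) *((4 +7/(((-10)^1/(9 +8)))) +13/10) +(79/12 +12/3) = -3449041/60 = -57484.02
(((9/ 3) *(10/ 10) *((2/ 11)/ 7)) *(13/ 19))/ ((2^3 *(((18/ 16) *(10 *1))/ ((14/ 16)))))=13/ 25080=0.00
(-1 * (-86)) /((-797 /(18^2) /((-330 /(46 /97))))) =445963320 /18331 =24328.37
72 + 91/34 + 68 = 4851/34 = 142.68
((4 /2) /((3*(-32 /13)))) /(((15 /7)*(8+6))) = -13 /1440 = -0.01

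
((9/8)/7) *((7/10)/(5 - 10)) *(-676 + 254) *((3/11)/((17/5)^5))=712125/124947416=0.01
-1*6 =-6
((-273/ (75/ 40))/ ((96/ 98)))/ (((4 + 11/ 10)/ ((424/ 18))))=-945308/ 1377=-686.50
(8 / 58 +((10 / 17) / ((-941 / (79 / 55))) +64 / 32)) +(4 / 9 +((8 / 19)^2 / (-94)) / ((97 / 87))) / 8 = 331431523585109 / 151174495194426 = 2.19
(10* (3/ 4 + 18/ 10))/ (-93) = -17/ 62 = -0.27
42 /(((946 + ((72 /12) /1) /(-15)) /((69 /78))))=805 /20488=0.04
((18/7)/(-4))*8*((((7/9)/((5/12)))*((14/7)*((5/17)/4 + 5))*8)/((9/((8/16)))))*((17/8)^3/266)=-6647/4256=-1.56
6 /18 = 1 /3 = 0.33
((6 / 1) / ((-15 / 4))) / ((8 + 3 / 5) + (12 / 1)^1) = -8 / 103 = -0.08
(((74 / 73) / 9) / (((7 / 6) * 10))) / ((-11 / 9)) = -222 / 28105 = -0.01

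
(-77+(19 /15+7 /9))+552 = 21467 /45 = 477.04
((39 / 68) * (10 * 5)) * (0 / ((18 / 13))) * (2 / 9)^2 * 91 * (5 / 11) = 0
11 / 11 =1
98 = 98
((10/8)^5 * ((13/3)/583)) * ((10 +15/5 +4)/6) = 690625/10745856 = 0.06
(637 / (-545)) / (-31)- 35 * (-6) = 3548587 / 16895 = 210.04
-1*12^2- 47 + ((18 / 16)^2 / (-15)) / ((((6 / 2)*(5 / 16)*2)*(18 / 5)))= -15281 / 80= -191.01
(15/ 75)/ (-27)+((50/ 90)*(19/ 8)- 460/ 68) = -100111/ 18360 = -5.45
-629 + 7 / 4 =-2509 / 4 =-627.25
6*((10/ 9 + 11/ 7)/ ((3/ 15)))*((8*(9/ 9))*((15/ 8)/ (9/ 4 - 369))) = -33800/ 10269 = -3.29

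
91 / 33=2.76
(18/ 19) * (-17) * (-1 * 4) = 1224/ 19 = 64.42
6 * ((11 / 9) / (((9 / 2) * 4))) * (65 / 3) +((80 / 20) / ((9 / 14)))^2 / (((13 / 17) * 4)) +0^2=7541 / 351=21.48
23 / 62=0.37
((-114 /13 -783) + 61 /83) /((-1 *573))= 853526 /618267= 1.38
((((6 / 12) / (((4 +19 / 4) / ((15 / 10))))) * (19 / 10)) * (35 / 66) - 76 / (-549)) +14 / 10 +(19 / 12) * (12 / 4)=192487 / 30195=6.37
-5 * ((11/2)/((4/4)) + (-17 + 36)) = -122.50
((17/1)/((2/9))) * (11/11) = 153/2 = 76.50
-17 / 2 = -8.50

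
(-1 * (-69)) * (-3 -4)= -483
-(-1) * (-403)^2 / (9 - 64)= -162409 / 55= -2952.89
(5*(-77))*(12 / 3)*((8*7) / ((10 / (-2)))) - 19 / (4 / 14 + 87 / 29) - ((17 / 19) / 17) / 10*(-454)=37679466 / 2185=17244.61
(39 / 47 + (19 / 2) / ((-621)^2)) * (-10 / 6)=-150404455 / 108750762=-1.38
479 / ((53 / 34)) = 307.28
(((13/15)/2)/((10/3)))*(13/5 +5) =247/250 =0.99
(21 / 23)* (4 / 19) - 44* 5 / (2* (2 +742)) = 7213 / 162564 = 0.04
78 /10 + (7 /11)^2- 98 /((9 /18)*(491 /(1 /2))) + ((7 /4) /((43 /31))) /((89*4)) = 145676238823 /18189271760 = 8.01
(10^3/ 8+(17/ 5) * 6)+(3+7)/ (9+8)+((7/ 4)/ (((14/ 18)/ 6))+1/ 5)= 27147/ 170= 159.69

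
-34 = -34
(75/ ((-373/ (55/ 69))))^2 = 1890625/ 73599241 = 0.03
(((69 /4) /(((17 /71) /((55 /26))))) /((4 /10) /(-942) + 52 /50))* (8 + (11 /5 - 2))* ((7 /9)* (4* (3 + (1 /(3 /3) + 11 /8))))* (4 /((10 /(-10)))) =-870099428275 /10821044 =-80408.09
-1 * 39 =-39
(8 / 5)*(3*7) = 168 / 5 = 33.60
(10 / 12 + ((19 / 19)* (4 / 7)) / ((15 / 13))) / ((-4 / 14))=-4.65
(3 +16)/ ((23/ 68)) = 1292/ 23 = 56.17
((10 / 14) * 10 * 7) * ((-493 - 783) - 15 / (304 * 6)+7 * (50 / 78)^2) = -29433789325 / 462384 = -63656.59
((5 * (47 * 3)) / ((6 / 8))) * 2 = 1880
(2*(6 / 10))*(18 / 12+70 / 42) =19 / 5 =3.80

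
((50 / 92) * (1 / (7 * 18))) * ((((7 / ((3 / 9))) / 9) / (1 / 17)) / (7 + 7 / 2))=425 / 26082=0.02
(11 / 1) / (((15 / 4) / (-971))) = -42724 / 15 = -2848.27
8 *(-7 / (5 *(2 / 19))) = -532 / 5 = -106.40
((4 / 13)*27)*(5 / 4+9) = 85.15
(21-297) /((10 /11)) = -1518 /5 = -303.60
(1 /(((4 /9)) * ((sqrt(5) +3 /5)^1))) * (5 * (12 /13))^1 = -2025 /1508 +3375 * sqrt(5) /1508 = 3.66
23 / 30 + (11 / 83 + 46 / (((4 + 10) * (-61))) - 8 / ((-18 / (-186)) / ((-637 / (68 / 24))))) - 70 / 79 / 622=8253830211792349 / 444082463790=18586.26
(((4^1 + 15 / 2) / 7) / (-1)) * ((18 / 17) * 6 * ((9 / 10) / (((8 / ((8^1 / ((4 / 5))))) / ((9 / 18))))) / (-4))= 5589 / 3808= 1.47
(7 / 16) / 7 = 1 / 16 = 0.06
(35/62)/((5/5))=35/62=0.56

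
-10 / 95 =-2 / 19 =-0.11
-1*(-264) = 264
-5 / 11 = -0.45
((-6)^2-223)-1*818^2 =-669311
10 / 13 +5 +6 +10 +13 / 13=296 / 13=22.77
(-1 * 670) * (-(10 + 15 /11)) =83750 /11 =7613.64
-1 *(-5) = 5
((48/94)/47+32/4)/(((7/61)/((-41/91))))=-6322528/201019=-31.45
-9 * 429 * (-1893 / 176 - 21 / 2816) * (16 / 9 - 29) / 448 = -41371785 / 16384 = -2525.13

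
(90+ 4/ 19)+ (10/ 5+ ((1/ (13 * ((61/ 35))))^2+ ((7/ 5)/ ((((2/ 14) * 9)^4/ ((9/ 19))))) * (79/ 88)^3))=2741961424183092697/ 29678744476592640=92.39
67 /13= 5.15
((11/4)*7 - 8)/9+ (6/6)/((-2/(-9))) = 23/4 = 5.75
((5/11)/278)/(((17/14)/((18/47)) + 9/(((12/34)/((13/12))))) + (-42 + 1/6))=-1260/8505827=-0.00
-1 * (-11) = 11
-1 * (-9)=9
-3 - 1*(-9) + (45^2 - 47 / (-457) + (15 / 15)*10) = 932784 / 457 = 2041.10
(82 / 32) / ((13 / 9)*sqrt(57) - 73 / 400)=2020275 / 513616117 + 15990000*sqrt(57) / 513616117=0.24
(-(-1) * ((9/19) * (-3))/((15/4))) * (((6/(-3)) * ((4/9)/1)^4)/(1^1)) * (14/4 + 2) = 11264/69255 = 0.16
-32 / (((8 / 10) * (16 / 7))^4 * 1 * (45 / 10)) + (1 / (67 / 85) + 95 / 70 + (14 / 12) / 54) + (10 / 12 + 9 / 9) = 38287685875 / 9958588416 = 3.84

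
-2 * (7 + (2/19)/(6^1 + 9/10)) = -18394/1311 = -14.03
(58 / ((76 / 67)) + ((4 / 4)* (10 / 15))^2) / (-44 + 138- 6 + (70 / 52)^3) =155011532 / 271815273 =0.57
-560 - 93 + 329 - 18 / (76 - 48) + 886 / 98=-315.60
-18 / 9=-2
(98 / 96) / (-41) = -49 / 1968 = -0.02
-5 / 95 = -1 / 19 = -0.05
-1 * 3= -3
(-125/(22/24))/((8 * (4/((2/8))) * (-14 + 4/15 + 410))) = -5625/2092288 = -0.00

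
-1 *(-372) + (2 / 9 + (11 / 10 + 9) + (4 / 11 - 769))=-386.31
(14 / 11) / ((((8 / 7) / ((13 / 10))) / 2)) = 637 / 220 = 2.90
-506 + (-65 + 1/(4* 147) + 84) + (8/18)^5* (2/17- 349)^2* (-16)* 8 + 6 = -11176589621201/41293476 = -270662.36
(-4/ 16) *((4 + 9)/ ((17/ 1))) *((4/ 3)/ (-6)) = 0.04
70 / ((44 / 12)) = 210 / 11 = 19.09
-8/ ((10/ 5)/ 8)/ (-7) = 4.57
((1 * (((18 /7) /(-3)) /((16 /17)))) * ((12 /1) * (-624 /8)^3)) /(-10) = -18151614 /35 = -518617.54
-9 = -9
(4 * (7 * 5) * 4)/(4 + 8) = 140/3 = 46.67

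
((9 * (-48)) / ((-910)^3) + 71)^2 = 44728577277589697041 / 8872957063140625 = 5041.00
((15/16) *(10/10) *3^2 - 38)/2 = -473/32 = -14.78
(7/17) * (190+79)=1883/17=110.76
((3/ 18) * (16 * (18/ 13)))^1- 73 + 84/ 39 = -873/ 13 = -67.15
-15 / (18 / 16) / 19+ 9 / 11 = 0.12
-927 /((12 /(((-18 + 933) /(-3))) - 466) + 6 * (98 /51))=4806495 /2356634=2.04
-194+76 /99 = -19130 /99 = -193.23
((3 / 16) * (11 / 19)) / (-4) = -33 / 1216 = -0.03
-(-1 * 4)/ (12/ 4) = 4/ 3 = 1.33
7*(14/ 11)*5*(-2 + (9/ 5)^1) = -98/ 11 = -8.91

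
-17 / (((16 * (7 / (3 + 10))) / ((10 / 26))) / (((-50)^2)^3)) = -83007812500 / 7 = -11858258928.57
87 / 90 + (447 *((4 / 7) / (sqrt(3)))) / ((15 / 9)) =29 / 30 + 1788 *sqrt(3) / 35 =89.45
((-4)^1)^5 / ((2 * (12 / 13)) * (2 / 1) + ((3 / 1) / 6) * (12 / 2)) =-13312 / 87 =-153.01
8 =8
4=4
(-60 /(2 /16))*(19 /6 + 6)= -4400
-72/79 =-0.91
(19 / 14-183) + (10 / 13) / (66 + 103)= -5586831 / 30758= -181.64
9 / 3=3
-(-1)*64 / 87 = 64 / 87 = 0.74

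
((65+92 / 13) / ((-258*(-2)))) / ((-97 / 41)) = -38417 / 650676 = -0.06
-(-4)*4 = 16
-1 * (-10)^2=-100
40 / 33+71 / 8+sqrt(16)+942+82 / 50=957.73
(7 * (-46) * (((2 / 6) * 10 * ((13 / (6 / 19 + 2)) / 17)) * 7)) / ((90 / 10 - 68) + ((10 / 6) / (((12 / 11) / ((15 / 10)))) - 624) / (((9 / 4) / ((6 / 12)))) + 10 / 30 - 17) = 7158060 / 616913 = 11.60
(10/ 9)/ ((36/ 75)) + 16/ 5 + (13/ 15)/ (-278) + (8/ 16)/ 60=828667/ 150120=5.52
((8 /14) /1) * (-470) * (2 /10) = -376 /7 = -53.71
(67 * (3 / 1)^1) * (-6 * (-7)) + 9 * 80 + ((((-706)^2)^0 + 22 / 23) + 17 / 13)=2740414 / 299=9165.26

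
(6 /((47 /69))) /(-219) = -138 /3431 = -0.04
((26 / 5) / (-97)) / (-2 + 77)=-26 / 36375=-0.00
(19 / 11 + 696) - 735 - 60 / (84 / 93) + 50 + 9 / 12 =-16309 / 308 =-52.95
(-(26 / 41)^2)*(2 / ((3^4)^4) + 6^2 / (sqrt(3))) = -8112*sqrt(3) / 1681 - 1352 / 72361538001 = -8.36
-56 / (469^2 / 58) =-464 / 31423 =-0.01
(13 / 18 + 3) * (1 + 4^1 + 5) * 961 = 321935 / 9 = 35770.56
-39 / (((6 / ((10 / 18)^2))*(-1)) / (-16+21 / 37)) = -185575 / 5994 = -30.96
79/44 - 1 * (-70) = 3159/44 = 71.80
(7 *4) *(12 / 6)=56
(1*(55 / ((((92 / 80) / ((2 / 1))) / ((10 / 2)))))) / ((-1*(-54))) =5500 / 621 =8.86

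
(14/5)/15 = 14/75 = 0.19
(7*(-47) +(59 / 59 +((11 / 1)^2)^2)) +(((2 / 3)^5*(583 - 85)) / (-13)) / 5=75352633 / 5265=14311.99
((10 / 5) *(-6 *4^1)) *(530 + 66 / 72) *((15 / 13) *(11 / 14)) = -2102430 / 91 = -23103.63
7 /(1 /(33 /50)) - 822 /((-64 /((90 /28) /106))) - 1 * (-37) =49873639 /1187200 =42.01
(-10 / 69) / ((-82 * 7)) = 5 / 19803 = 0.00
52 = 52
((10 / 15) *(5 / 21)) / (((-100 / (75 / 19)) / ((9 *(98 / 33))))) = -35 / 209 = -0.17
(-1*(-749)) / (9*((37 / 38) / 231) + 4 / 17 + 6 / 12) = 18628379 / 19231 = 968.66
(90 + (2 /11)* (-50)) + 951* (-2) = -20032 /11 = -1821.09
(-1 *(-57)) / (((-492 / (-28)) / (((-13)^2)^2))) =3798613 / 41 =92649.10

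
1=1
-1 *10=-10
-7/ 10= -0.70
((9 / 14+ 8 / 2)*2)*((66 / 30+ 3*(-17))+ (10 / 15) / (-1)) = -1378 / 3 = -459.33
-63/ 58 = -1.09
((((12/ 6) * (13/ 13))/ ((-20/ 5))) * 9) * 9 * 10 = -405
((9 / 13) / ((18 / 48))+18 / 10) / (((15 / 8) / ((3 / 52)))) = 474 / 4225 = 0.11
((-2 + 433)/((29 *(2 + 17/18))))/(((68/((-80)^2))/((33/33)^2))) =12412800/26129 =475.06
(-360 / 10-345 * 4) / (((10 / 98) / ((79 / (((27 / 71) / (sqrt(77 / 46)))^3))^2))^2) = -18871093765210985208694000497532167373620179171 / 1481292851354802927296904600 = -12739610366681594251.46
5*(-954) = -4770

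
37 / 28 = 1.32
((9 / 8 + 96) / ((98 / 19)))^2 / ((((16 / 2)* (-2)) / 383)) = -1703538423 / 200704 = -8487.82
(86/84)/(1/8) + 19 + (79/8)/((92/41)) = 488275/15456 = 31.59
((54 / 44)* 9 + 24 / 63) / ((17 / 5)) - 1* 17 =-107123 / 7854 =-13.64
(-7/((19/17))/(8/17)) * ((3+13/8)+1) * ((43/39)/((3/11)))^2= -2263018835/1849536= -1223.56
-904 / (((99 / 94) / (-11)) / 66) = 1869472 / 3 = 623157.33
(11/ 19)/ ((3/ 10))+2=224/ 57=3.93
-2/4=-0.50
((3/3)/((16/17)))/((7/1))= 0.15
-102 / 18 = -17 / 3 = -5.67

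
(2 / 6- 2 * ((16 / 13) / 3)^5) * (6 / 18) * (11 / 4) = 307753391 / 1082690388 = 0.28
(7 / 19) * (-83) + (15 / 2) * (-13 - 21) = -5426 / 19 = -285.58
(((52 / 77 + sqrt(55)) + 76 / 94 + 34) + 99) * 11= 11 * sqrt(55) + 486697 / 329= 1560.90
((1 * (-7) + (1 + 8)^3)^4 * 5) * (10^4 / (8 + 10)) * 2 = 13586850432800000 / 9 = 1509650048088888.89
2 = 2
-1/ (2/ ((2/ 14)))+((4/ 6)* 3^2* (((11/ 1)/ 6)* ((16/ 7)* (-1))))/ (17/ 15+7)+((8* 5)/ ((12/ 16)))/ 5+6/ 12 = 10253/ 1281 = 8.00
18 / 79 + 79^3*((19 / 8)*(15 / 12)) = 3700258271 / 2528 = 1463709.76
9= 9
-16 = -16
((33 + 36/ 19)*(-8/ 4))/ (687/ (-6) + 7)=2652/ 4085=0.65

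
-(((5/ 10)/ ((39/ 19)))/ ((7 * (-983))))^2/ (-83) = 361/ 23909495556492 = 0.00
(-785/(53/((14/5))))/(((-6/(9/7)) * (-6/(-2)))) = 157/53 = 2.96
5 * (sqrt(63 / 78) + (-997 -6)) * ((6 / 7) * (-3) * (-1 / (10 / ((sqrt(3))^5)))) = 81 * sqrt(3) * (-26078 + sqrt(546)) / 182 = -20084.42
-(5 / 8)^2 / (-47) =25 / 3008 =0.01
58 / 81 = 0.72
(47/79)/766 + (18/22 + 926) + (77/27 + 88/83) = 1388400002645/1491730614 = 930.73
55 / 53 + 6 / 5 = 2.24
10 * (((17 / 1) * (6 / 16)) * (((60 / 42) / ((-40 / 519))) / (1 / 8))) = -132345 / 14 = -9453.21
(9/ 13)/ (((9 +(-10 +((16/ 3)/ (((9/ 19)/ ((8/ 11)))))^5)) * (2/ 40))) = 83192609565252/ 221197087559357455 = 0.00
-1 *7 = -7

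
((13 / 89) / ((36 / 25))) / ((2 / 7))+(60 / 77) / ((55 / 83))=8309293 / 5427576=1.53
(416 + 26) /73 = 442 /73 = 6.05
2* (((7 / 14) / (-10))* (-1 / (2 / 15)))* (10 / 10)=3 / 4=0.75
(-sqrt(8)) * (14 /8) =-7 * sqrt(2) /2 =-4.95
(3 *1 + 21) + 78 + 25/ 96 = 9817/ 96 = 102.26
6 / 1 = 6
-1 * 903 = -903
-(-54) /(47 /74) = 3996 /47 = 85.02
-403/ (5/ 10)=-806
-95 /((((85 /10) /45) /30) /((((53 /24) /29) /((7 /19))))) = -21524625 /6902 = -3118.61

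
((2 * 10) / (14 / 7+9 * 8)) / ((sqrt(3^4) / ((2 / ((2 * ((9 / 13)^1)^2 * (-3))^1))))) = -1690 / 80919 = -0.02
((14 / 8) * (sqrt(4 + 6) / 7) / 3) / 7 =sqrt(10) / 84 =0.04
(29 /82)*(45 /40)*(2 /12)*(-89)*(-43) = 332949 /1312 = 253.77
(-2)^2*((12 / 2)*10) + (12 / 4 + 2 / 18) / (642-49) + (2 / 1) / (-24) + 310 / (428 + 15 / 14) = 30859621291 / 128237436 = 240.64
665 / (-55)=-12.09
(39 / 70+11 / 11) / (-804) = -109 / 56280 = -0.00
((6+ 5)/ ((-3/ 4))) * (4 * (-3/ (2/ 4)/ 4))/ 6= 44/ 3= 14.67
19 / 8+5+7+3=139 / 8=17.38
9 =9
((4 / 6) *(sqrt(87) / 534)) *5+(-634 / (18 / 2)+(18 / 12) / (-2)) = -2563 / 36+5 *sqrt(87) / 801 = -71.14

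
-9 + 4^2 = 7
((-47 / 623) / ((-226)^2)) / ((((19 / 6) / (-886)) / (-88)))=-5496744 / 151146653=-0.04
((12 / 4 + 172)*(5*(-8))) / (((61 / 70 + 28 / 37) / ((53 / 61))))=-960890000 / 257237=-3735.43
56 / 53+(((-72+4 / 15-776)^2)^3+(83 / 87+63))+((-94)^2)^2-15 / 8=51983673949419430064128683761 / 140059125000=371155209983065580.80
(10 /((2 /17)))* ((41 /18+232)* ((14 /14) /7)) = 358445 /126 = 2844.80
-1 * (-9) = 9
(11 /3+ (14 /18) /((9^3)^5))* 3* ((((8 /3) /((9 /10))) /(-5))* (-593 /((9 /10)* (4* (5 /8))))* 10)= 2578613480934521876480 /150094635296999121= 17179.92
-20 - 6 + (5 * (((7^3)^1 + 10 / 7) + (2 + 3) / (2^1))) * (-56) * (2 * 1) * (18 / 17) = -3497482 / 17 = -205734.24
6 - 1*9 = -3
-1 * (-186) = 186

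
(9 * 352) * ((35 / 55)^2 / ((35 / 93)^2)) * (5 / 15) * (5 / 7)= 2156.63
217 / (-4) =-217 / 4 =-54.25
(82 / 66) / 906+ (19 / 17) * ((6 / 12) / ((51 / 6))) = 579911 / 8640522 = 0.07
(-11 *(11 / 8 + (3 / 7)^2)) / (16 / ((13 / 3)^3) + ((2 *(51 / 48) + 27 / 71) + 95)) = -1048388627 / 5974169523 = -0.18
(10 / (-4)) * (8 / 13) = -20 / 13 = -1.54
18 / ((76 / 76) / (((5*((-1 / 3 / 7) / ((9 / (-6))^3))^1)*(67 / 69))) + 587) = 48240 / 1612283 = 0.03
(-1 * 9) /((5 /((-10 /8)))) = 2.25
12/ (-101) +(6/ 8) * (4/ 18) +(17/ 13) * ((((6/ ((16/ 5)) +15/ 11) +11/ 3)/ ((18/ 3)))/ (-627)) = 59273965/ 1304029584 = 0.05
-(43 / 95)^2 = -1849 / 9025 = -0.20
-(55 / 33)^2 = -25 / 9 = -2.78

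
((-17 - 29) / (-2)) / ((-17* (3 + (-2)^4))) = -23 / 323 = -0.07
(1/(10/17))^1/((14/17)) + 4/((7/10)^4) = 899127/48020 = 18.72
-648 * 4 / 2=-1296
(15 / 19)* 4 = 60 / 19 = 3.16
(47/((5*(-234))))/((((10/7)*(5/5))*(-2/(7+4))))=3619/23400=0.15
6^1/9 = 0.67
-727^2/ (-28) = 528529/ 28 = 18876.04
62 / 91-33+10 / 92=-134831 / 4186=-32.21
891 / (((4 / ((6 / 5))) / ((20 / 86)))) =62.16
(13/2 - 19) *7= -175/2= -87.50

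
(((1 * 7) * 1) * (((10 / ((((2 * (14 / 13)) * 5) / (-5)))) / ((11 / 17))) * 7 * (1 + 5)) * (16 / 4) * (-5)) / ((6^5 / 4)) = 38675 / 1782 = 21.70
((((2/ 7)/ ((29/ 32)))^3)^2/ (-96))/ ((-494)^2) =-0.00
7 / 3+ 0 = 7 / 3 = 2.33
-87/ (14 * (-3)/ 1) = 29/ 14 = 2.07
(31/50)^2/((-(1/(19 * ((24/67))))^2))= -49956624/2805625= -17.81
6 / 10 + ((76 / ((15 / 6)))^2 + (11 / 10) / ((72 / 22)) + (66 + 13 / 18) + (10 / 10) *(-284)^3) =-22905312.18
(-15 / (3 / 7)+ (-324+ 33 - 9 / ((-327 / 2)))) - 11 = -36727 / 109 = -336.94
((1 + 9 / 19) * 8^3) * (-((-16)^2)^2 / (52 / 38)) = -469762048 / 13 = -36135542.15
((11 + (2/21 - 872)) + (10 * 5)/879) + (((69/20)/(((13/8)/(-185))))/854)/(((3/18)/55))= -1646969577/1626443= -1012.62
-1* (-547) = 547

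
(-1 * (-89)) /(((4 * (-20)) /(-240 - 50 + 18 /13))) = 41741 /130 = 321.08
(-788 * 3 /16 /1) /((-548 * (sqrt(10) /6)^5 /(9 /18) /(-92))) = -3303099 * sqrt(10) /34250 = -304.97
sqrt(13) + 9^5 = sqrt(13) + 59049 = 59052.61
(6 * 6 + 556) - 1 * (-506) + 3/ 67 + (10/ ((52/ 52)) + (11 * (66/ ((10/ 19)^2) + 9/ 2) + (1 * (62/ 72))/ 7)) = 1594916581/ 422100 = 3778.53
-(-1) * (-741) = -741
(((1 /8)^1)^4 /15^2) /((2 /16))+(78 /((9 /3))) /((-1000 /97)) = -1452667 /576000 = -2.52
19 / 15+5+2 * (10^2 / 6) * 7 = 239.60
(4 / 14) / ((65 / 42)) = 0.18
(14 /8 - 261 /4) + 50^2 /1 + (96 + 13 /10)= 2533.80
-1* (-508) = 508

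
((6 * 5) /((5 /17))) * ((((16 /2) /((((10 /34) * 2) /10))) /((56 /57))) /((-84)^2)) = 5491 /2744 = 2.00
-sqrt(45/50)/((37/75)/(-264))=5940*sqrt(10)/37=507.67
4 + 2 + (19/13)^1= 97/13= 7.46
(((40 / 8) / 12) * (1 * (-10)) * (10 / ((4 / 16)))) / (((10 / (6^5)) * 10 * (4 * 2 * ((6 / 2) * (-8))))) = 135 / 2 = 67.50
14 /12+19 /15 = 2.43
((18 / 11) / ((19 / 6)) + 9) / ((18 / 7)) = 1547 / 418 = 3.70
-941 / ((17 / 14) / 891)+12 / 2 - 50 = -11738782 / 17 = -690516.59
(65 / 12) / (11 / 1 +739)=13 / 1800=0.01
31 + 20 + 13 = 64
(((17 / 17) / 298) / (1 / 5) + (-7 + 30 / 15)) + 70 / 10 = 601 / 298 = 2.02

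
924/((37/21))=19404/37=524.43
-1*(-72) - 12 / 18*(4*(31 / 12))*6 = 92 / 3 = 30.67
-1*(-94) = 94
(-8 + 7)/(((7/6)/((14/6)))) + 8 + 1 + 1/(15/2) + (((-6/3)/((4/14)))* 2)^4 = 576347/15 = 38423.13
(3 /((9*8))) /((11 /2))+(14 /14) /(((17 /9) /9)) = 10709 /2244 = 4.77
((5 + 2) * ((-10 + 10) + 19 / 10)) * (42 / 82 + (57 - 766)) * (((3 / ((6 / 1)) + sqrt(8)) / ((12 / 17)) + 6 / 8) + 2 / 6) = -54639.61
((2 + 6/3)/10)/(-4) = -1/10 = -0.10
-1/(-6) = 1/6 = 0.17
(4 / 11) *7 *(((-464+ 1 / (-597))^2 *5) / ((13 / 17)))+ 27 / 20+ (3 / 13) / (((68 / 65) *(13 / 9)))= 2388198752949983 / 666484830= 3583275.49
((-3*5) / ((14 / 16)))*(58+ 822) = -105600 / 7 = -15085.71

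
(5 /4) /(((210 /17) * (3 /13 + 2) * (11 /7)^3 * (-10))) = -10829 /9263760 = -0.00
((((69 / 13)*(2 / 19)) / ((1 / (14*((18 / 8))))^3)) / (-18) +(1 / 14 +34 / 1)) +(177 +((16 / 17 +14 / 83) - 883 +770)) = -16998759403 / 19516952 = -870.97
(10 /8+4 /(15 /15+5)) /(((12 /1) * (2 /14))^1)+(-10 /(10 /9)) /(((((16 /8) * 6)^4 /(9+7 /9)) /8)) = 1405 /1296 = 1.08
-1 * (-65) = 65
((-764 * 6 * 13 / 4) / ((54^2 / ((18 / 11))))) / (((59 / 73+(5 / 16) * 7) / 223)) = -646732112 / 1039203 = -622.33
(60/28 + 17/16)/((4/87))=31233/448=69.72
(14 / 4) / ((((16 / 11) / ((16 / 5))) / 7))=539 / 10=53.90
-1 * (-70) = 70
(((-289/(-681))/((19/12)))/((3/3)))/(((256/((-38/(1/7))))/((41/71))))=-82943/515744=-0.16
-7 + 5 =-2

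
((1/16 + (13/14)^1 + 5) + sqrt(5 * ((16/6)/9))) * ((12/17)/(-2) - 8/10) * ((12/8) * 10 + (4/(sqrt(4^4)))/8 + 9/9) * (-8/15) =931 * sqrt(30)/425 + 803187/13600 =71.06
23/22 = 1.05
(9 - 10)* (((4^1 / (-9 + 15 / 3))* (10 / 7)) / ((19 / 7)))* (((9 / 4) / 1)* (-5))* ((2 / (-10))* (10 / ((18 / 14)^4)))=60025 / 13851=4.33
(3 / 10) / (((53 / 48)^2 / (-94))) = -324864 / 14045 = -23.13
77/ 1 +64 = 141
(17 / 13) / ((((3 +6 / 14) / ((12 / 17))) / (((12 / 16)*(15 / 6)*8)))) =105 / 26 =4.04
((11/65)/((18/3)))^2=121/152100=0.00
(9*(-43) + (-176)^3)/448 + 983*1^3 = -5011779/448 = -11187.01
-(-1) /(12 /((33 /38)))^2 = 0.01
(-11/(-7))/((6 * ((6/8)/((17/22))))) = 17/63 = 0.27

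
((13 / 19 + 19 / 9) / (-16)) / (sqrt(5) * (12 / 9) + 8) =-239 / 9424 + 239 * sqrt(5) / 56544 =-0.02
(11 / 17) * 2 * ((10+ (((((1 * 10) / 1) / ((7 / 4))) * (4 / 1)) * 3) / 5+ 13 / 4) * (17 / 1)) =8305 / 14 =593.21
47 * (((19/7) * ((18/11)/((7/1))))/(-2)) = -8037/539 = -14.91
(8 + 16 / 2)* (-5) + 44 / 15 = -1156 / 15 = -77.07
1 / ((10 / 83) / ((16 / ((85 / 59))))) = 39176 / 425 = 92.18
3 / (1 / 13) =39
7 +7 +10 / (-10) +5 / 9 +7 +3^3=428 / 9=47.56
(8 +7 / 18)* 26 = 1963 / 9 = 218.11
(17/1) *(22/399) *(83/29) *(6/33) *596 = 3363824/11571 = 290.71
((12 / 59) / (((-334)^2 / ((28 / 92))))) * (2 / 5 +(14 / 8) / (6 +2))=2079 / 6055259680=0.00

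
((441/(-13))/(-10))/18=49/260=0.19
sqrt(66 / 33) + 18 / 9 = sqrt(2) + 2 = 3.41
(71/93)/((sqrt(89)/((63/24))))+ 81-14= 67.21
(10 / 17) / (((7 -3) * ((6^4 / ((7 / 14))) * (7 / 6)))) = 5 / 102816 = 0.00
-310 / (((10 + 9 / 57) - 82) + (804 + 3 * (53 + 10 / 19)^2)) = -55955 / 1683588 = -0.03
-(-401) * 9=3609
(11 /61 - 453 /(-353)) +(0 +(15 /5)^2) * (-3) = -549875 /21533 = -25.54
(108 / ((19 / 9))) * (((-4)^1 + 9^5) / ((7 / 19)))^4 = 33749505623041525642500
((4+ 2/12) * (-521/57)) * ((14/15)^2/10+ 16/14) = -2523203/53865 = -46.84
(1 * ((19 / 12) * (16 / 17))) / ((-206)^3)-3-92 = -10588524649 / 111458154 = -95.00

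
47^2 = 2209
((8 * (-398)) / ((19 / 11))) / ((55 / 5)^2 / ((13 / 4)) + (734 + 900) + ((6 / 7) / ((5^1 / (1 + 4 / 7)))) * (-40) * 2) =-11155144 / 9983037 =-1.12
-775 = -775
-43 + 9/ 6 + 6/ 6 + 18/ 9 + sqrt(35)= -77/ 2 + sqrt(35)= -32.58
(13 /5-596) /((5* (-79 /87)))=258129 /1975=130.70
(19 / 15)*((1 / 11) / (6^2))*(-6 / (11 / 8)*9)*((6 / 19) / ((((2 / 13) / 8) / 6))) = -7488 / 605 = -12.38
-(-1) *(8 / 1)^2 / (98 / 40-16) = -1280 / 271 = -4.72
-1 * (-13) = 13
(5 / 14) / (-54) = -5 / 756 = -0.01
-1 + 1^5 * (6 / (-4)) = -5 / 2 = -2.50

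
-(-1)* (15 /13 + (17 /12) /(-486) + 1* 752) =57100891 /75816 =753.15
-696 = -696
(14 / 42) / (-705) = -1 / 2115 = -0.00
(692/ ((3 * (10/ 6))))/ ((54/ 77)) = 26642/ 135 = 197.35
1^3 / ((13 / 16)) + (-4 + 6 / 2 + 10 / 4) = 71 / 26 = 2.73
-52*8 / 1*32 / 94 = -6656 / 47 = -141.62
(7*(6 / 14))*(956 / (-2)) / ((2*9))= -239 / 3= -79.67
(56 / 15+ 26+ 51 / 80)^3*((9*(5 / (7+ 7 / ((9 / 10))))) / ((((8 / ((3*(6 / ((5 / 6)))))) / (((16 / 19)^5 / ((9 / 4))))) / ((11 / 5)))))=19629489550505472 / 205825729375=95369.46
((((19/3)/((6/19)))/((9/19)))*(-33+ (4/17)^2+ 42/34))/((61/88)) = -2765658544/1427949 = -1936.80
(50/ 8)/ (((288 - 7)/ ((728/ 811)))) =4550/ 227891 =0.02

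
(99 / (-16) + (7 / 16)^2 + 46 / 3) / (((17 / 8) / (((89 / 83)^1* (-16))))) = -638219 / 8466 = -75.39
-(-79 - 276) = 355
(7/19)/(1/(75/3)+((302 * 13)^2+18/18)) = 175/7321401594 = 0.00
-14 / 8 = -7 / 4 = -1.75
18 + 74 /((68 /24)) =750 /17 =44.12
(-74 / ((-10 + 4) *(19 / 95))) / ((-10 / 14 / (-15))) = 1295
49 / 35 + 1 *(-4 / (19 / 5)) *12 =-1067 / 95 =-11.23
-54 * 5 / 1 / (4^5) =-135 / 512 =-0.26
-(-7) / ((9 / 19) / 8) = 1064 / 9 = 118.22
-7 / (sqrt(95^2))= -7 / 95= -0.07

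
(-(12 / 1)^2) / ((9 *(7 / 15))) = -240 / 7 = -34.29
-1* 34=-34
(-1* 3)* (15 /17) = -45 /17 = -2.65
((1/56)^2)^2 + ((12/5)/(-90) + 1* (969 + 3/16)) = 714840625483/737587200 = 969.16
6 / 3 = 2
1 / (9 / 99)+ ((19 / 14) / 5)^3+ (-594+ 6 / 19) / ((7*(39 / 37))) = -5883254827 / 84721000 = -69.44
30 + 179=209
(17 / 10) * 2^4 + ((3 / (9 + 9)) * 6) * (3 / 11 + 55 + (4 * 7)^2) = 47656 / 55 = 866.47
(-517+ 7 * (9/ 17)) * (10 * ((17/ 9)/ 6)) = -43630/ 27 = -1615.93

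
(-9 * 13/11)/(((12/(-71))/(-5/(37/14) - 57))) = -6033651/1628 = -3706.17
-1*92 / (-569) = 92 / 569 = 0.16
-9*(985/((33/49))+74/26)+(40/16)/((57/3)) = -71667209/5434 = -13188.67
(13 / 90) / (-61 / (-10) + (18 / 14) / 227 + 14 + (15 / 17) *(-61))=-351169 / 81973863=-0.00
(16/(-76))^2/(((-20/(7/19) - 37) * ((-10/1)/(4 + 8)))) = 0.00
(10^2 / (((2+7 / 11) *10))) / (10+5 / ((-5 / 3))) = 110 / 203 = 0.54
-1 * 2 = -2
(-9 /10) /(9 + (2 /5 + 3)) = -9 /124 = -0.07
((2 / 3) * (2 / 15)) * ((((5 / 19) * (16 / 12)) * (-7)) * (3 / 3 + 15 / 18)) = -616 / 1539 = -0.40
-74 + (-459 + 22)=-511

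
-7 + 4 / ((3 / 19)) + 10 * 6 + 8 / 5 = 1199 / 15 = 79.93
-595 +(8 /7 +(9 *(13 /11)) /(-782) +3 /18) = -53623946 /90321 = -593.70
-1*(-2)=2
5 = 5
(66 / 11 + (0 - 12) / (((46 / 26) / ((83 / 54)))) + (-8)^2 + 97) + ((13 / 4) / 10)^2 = 51892583 / 331200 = 156.68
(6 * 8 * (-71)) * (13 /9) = -14768 /3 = -4922.67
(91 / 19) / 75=91 / 1425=0.06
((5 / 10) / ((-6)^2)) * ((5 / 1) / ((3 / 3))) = 5 / 72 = 0.07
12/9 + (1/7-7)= -116/21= -5.52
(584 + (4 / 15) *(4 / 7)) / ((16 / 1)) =7667 / 210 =36.51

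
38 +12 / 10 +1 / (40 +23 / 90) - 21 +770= 14278693 / 18115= 788.22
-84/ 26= -42/ 13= -3.23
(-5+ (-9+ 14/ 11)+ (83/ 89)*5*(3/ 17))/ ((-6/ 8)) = 792500/ 49929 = 15.87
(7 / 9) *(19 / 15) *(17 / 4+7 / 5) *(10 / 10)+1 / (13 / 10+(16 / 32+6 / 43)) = 6.08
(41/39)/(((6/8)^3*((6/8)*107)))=10496/338013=0.03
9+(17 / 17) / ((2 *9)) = 163 / 18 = 9.06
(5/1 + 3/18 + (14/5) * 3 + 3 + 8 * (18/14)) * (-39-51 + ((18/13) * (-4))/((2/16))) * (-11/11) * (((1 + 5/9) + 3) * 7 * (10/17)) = 44852606/663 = 67650.99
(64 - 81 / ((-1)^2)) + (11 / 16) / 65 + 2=-15589 / 1040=-14.99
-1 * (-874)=874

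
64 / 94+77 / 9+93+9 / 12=174253 / 1692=102.99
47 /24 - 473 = -11305 /24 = -471.04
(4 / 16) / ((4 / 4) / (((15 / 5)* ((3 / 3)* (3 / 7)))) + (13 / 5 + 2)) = 45 / 968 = 0.05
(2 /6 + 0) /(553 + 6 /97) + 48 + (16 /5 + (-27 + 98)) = 98335436 /804705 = 122.20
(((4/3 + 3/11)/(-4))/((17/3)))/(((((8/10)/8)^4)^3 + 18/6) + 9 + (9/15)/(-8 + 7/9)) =-172250000000000/28970040000002431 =-0.01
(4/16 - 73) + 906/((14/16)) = 962.68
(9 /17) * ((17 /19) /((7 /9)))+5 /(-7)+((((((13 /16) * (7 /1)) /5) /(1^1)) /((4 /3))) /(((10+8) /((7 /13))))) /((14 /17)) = -5419 /72960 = -0.07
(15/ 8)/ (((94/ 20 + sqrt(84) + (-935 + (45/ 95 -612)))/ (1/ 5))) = -27829965/ 114419883212 -9025*sqrt(21)/ 28604970803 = -0.00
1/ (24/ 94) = 47/ 12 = 3.92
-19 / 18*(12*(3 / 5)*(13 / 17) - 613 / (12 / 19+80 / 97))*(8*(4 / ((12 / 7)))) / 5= 12604862599 / 7699725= 1637.05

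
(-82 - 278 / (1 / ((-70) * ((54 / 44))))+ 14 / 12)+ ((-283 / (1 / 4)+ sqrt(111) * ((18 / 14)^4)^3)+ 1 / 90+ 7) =22891.88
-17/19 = -0.89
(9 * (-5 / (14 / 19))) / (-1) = 855 / 14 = 61.07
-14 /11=-1.27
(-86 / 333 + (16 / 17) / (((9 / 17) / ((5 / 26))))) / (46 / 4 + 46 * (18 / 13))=724 / 651015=0.00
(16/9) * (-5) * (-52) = 4160/9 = 462.22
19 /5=3.80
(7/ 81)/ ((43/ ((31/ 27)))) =217/ 94041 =0.00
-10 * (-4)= 40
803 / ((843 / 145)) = 116435 / 843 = 138.12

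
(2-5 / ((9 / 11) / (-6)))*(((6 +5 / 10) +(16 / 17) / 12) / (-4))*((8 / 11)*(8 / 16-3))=115.62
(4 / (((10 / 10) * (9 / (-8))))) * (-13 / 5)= 416 / 45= 9.24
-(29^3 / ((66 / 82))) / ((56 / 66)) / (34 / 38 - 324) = 110.53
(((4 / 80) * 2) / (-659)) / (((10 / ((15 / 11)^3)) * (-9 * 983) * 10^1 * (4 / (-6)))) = -9 / 13795484912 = -0.00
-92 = -92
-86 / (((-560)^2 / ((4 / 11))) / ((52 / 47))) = -559 / 5066600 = -0.00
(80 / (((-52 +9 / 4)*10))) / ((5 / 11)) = -352 / 995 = -0.35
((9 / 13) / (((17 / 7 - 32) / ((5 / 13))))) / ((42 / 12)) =-10 / 3887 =-0.00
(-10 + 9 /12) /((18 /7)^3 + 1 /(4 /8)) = -12691 /26072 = -0.49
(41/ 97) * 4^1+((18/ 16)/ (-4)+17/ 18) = 65759/ 27936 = 2.35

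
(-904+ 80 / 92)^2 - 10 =431470694 / 529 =815634.58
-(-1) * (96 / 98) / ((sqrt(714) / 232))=8.51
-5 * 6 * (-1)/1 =30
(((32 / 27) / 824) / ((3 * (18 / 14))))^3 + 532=225219448859645548 / 423344828683503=532.00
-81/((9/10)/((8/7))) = -720/7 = -102.86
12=12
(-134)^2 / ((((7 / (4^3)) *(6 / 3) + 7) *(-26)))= -287296 / 3003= -95.67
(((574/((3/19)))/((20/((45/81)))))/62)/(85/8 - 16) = -10906/35991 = -0.30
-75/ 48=-25/ 16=-1.56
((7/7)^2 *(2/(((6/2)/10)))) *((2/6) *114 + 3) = 820/3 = 273.33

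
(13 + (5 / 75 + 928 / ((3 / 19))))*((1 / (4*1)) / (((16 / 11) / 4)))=80993 / 20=4049.65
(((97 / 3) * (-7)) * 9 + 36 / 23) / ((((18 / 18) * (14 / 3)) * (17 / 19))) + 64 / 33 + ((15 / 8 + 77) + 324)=-59730133 / 722568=-82.66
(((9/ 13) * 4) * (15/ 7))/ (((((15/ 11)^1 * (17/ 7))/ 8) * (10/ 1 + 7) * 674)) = 1584/ 1266109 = 0.00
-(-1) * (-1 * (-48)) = 48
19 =19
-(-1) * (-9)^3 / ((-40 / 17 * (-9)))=-1377 / 40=-34.42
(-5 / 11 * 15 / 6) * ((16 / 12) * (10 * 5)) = -75.76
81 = 81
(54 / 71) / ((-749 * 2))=-27 / 53179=-0.00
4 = 4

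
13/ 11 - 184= -2011/ 11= -182.82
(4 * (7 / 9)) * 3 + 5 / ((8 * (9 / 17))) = 757 / 72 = 10.51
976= 976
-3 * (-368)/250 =552/125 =4.42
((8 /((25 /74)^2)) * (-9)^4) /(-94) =-4892.33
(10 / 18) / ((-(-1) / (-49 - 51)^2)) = 50000 / 9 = 5555.56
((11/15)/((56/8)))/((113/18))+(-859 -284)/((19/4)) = -18081006/75145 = -240.61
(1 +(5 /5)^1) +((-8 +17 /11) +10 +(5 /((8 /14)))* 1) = 629 /44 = 14.30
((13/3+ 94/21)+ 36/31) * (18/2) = 19473/217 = 89.74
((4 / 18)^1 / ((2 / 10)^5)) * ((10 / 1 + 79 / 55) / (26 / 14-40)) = -5503750 / 26433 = -208.22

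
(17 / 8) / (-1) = -17 / 8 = -2.12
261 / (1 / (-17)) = -4437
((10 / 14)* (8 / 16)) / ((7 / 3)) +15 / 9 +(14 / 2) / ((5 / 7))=17081 / 1470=11.62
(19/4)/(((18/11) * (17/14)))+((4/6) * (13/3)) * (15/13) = 3503/612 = 5.72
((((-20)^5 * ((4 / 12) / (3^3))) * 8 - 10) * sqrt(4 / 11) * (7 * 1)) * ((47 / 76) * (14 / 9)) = -58958665430 * sqrt(11) / 152361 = -1283424.05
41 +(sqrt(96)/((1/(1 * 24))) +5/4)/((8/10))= 681/16 +120 * sqrt(6)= 336.50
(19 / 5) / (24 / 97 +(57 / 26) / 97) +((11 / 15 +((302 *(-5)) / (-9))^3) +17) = 781555140380 / 165483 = 4722872.68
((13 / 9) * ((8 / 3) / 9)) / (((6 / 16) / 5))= 4160 / 729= 5.71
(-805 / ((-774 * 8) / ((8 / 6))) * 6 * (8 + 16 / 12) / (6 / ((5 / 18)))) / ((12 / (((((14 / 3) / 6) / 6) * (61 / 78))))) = 0.00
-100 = -100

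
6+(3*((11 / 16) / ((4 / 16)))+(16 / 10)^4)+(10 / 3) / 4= 162277 / 7500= 21.64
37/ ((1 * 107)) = 0.35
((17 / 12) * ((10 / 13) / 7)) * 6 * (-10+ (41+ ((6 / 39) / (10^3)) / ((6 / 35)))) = 4110719 / 141960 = 28.96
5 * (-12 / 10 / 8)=-3 / 4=-0.75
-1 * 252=-252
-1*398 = -398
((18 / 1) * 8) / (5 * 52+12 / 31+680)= 279 / 1822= 0.15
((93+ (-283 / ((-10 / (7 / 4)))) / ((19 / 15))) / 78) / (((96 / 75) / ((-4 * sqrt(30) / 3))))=-55775 * sqrt(30) / 31616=-9.66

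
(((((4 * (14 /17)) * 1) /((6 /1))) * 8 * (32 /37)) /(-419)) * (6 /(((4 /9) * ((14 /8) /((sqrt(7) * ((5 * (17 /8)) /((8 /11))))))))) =-15840 * sqrt(7) /15503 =-2.70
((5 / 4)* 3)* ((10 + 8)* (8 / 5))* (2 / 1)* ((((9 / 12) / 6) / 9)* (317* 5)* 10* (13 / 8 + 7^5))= 3197000475 / 4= 799250118.75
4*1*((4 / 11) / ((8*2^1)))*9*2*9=162 / 11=14.73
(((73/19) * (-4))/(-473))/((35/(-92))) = -26864/314545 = -0.09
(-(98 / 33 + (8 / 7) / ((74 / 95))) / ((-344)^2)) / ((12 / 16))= -18961 / 379281672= -0.00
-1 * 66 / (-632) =0.10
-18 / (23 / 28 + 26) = -504 / 751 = -0.67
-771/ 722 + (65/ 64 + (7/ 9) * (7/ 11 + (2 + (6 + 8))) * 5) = 49287209/ 762432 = 64.64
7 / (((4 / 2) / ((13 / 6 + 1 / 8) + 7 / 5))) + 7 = 4781 / 240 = 19.92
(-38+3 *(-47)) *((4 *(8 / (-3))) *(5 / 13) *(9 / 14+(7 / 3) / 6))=143200 / 189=757.67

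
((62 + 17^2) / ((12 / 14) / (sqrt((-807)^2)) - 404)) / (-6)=0.14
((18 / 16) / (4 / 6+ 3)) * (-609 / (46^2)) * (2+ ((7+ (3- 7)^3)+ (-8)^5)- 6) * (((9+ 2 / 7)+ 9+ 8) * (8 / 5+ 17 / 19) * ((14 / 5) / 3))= 42644772513 / 240350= 177427.80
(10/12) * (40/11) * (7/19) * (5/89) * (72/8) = 10500/18601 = 0.56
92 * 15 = 1380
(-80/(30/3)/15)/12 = -2/45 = -0.04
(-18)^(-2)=1 / 324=0.00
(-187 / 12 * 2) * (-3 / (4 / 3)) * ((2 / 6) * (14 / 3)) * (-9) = -3927 / 4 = -981.75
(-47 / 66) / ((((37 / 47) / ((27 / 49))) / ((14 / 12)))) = -6627 / 11396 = -0.58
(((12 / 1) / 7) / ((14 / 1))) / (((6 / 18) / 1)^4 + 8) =486 / 31801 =0.02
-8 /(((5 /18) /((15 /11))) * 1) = -432 /11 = -39.27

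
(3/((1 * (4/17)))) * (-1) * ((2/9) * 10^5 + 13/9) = -1133407/4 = -283351.75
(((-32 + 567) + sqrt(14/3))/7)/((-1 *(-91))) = sqrt(42)/1911 + 535/637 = 0.84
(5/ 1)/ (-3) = -5/ 3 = -1.67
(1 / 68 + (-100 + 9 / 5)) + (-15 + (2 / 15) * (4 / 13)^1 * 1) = -1500293 / 13260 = -113.14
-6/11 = -0.55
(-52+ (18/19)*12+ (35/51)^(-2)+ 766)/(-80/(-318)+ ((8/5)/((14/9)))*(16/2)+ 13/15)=2692246671/34589975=77.83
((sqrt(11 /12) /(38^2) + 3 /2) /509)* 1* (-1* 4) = -6 /509 - sqrt(33) /1102494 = -0.01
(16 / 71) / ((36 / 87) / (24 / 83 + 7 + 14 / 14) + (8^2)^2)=79808 / 1450607887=0.00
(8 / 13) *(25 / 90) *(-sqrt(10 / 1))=-20 *sqrt(10) / 117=-0.54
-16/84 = -4/21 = -0.19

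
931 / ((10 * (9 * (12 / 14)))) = 6517 / 540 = 12.07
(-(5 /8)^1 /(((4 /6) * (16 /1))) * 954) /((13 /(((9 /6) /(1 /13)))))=-21465 /256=-83.85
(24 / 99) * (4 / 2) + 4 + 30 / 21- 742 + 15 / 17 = -2887147 / 3927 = -735.20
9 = 9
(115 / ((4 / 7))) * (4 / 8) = 805 / 8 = 100.62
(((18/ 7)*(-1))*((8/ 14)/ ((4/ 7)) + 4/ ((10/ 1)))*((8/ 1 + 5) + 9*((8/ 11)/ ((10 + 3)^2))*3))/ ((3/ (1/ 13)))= -146298/ 120835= -1.21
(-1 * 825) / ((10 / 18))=-1485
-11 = -11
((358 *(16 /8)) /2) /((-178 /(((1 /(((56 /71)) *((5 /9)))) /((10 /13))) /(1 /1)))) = -5.97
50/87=0.57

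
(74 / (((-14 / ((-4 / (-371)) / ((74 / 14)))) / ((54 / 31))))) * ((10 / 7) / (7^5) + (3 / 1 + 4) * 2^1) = -355772736 / 1353081149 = -0.26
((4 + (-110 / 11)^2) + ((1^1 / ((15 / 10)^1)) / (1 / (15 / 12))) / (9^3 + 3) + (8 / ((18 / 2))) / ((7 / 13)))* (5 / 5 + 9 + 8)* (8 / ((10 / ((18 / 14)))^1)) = 29233467 / 14945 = 1956.07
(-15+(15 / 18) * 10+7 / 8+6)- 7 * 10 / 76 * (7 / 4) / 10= 43 / 912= 0.05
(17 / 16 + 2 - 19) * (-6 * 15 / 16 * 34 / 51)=3825 / 64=59.77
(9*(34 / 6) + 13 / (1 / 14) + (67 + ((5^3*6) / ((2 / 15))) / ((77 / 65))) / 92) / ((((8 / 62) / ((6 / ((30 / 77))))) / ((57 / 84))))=297644671 / 12880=23109.06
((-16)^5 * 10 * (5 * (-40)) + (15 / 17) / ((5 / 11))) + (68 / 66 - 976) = 2097151026.97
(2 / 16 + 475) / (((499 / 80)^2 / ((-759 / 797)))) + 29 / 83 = -185806117487 / 16471665151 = -11.28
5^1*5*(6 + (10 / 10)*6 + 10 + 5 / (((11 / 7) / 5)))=10425 / 11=947.73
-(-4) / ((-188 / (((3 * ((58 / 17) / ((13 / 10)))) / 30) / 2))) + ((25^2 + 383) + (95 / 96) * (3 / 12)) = 4021492493 / 3988608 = 1008.24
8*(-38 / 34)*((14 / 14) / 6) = -76 / 51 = -1.49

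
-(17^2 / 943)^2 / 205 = -83521 / 182296045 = -0.00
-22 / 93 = -0.24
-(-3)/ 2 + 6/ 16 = 15/ 8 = 1.88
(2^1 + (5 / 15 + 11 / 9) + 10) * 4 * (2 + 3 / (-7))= 5368 / 63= 85.21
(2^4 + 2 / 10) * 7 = 567 / 5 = 113.40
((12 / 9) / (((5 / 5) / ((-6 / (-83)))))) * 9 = 72 / 83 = 0.87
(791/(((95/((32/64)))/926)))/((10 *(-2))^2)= 366233/38000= 9.64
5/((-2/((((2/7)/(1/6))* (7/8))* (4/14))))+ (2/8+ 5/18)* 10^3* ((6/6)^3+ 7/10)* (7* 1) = 791215/126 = 6279.48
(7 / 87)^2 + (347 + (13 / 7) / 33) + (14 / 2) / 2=408625057 / 1165626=350.56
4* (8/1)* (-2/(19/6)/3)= -128/19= -6.74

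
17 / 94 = 0.18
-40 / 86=-20 / 43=-0.47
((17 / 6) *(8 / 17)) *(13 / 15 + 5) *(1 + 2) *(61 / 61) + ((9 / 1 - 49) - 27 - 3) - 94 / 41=-30028 / 615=-48.83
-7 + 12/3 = -3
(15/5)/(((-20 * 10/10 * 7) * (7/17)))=-51/980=-0.05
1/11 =0.09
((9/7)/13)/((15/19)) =57/455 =0.13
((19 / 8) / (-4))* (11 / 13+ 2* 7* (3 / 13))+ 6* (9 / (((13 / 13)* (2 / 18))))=483.58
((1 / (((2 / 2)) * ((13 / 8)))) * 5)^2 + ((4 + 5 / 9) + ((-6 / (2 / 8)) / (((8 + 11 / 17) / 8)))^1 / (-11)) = 16.04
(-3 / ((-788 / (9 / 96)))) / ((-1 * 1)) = -9 / 25216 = -0.00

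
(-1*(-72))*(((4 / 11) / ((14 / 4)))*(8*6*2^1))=55296 / 77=718.13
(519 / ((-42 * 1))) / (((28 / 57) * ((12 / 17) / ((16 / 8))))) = -55879 / 784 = -71.27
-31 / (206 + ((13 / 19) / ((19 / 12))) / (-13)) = -11191 / 74354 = -0.15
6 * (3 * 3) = 54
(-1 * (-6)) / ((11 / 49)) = 294 / 11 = 26.73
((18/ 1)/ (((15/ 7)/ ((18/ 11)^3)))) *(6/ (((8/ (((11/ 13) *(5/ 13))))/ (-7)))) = -1285956/ 20449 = -62.89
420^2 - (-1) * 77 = 176477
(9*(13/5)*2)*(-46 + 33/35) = -2108.67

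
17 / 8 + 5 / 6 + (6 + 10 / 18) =685 / 72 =9.51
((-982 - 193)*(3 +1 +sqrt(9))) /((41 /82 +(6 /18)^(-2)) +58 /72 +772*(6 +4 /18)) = -42300 /24757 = -1.71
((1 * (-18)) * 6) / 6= -18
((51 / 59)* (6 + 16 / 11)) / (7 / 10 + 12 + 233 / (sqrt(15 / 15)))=13940 / 531531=0.03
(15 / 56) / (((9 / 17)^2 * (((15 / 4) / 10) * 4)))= 1445 / 2268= 0.64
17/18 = 0.94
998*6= 5988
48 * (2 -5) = -144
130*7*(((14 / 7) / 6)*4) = 3640 / 3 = 1213.33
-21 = -21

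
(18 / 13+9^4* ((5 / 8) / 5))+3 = 85749 / 104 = 824.51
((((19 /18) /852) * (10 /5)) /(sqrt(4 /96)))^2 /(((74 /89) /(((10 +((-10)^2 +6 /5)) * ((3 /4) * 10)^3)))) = 8.31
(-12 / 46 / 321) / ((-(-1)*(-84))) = 1 / 103362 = 0.00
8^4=4096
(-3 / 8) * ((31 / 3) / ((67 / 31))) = -961 / 536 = -1.79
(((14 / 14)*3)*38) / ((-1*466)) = -57 / 233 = -0.24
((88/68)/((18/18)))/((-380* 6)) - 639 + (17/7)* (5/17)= -86589917/135660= -638.29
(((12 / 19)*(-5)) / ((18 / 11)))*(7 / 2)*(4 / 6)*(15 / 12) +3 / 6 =-877 / 171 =-5.13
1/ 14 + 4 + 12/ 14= 69/ 14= 4.93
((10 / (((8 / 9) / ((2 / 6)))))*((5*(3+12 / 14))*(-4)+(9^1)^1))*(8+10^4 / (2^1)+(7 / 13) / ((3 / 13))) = -35848935 / 28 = -1280319.11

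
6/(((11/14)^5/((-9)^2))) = 261382464/161051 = 1622.98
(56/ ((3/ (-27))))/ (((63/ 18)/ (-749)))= 107856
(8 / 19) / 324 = 2 / 1539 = 0.00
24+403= 427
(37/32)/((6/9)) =111/64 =1.73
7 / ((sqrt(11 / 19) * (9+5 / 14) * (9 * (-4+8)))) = 49 * sqrt(209) / 25938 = 0.03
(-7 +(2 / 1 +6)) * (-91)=-91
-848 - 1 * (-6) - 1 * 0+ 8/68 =-14312/17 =-841.88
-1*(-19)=19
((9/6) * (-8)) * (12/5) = -144/5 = -28.80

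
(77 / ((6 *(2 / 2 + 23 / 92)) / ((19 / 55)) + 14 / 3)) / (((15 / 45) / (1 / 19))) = 0.46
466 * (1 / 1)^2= 466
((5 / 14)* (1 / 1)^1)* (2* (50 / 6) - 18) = -10 / 21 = -0.48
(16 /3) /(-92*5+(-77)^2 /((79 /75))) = 1264 /1225005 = 0.00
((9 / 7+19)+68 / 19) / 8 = 1587 / 532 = 2.98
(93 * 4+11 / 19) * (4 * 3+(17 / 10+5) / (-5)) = 3773107 / 950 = 3971.69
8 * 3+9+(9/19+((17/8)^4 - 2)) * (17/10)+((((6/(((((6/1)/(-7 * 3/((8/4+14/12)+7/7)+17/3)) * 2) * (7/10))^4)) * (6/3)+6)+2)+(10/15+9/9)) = 38176743689955197/510816015360000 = 74.74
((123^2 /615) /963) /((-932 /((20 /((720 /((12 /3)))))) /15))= -41 /897516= -0.00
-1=-1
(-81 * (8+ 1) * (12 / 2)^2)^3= -18075490334784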